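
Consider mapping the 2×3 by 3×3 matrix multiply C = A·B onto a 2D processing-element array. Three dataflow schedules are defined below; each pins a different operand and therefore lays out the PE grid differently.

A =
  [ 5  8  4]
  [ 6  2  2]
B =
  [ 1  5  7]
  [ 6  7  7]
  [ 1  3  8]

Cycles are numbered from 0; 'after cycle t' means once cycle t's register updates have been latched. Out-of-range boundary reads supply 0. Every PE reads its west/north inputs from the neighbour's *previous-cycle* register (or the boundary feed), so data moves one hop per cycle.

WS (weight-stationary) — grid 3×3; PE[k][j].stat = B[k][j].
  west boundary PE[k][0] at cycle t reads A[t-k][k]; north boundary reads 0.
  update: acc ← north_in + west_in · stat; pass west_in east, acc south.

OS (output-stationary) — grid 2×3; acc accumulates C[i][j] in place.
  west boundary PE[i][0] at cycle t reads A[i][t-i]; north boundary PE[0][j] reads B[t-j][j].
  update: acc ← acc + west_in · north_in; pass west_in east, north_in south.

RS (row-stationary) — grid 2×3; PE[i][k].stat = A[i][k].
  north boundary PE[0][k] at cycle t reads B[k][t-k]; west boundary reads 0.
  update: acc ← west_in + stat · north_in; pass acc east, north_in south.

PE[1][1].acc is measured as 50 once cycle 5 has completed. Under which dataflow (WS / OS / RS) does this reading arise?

dataflow = OS

WS (3×3 grid), PE[1][1]:
  c0 r1c1: 0 / 0 / 0
  c1 r1c1: 0 / 0 / 0
  c2 r1c1: 81 / 8 / 81
  c3 r1c1: 44 / 2 / 44
  c4 r1c1: 0 / 0 / 0
  c5 r1c1: 0 / 0 / 0
OS (2×3 grid), PE[1][1]:
  c0 r1c1: 0 / 0 / 0
  c1 r1c1: 0 / 0 / 0
  c2 r1c1: 30 / 6 / 5
  c3 r1c1: 44 / 2 / 7
  c4 r1c1: 50 / 2 / 3
  c5 r1c1: 50 / 0 / 0
RS (2×3 grid), PE[1][1]:
  c0 r1c1: 0 / 0 / 0
  c1 r1c1: 0 / 0 / 0
  c2 r1c1: 18 / 18 / 6
  c3 r1c1: 44 / 44 / 7
  c4 r1c1: 56 / 56 / 7
  c5 r1c1: 0 / 0 / 0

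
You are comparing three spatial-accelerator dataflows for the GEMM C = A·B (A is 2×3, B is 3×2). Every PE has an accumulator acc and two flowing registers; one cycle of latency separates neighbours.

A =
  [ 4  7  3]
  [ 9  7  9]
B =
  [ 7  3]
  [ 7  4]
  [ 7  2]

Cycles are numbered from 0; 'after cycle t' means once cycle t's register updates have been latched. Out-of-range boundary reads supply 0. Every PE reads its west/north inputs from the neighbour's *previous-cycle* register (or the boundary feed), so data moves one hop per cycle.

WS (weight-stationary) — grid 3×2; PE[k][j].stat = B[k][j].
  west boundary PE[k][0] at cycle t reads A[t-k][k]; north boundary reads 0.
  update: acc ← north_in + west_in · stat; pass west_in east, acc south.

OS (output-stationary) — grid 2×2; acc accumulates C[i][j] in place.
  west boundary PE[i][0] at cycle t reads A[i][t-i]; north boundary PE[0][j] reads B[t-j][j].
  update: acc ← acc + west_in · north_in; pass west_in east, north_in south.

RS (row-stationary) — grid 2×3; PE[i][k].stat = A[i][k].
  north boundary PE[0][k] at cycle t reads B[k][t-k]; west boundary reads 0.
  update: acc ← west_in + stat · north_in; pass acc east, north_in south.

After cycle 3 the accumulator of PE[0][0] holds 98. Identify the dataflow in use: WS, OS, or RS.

WS (3×2 grid), PE[0][0]:
  [0] (0,0) acc=28 (h:4 v:28)
  [1] (0,0) acc=63 (h:9 v:63)
  [2] (0,0) acc=0 (h:0 v:0)
  [3] (0,0) acc=0 (h:0 v:0)
OS (2×2 grid), PE[0][0]:
  [0] (0,0) acc=28 (h:4 v:7)
  [1] (0,0) acc=77 (h:7 v:7)
  [2] (0,0) acc=98 (h:3 v:7)
  [3] (0,0) acc=98 (h:0 v:0)
RS (2×3 grid), PE[0][0]:
  [0] (0,0) acc=28 (h:28 v:7)
  [1] (0,0) acc=12 (h:12 v:3)
  [2] (0,0) acc=0 (h:0 v:0)
  [3] (0,0) acc=0 (h:0 v:0)

dataflow = OS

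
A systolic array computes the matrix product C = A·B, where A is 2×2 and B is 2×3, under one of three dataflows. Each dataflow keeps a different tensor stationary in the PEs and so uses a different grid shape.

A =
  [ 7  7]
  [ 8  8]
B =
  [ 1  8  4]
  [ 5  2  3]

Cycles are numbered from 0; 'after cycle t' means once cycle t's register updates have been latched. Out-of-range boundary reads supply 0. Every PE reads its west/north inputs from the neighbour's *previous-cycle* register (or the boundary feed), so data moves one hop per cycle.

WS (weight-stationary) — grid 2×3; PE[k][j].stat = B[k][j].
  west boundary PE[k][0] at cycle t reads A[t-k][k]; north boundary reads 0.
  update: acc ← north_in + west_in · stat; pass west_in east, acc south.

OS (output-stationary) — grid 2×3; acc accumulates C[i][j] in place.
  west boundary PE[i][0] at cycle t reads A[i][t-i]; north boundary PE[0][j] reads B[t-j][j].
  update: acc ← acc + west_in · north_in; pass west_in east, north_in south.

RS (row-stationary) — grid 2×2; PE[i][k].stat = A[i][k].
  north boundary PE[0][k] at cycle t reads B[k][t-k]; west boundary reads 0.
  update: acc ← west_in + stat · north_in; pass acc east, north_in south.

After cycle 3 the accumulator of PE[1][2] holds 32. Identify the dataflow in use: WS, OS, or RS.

WS (2×3 grid), PE[1][2]:
  t=0 PE[1][2]: acc=0 h=0 v=0
  t=1 PE[1][2]: acc=0 h=0 v=0
  t=2 PE[1][2]: acc=0 h=0 v=0
  t=3 PE[1][2]: acc=49 h=7 v=49
OS (2×3 grid), PE[1][2]:
  t=0 PE[1][2]: acc=0 h=0 v=0
  t=1 PE[1][2]: acc=0 h=0 v=0
  t=2 PE[1][2]: acc=0 h=0 v=0
  t=3 PE[1][2]: acc=32 h=8 v=4
— RS: 2×2 array has no PE[1][2].

dataflow = OS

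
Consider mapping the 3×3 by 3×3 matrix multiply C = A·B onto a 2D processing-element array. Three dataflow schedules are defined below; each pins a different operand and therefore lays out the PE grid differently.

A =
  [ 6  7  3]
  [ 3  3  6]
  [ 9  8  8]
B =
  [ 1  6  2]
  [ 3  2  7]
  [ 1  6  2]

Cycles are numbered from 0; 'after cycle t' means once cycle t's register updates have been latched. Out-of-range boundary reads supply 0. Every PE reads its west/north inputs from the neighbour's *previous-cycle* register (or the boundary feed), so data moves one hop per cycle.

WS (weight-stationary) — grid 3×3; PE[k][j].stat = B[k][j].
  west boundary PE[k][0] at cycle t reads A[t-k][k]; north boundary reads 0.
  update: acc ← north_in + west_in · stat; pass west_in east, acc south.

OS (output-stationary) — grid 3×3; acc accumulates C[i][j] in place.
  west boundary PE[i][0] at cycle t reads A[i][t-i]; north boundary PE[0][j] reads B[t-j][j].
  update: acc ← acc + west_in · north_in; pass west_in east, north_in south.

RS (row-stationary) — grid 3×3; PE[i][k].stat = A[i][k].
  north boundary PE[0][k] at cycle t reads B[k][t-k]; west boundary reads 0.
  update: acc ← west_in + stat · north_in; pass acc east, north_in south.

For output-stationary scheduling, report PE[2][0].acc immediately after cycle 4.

OS 3×3: PE[2][0] cycle-by-cycle (with neighbour feeds):
  cycle 0: PE[1][0] → acc 0, east 0, south 0
  cycle 0: PE[2][0] → acc 0, east 0, south 0
  cycle 1: PE[1][0] → acc 3, east 3, south 1
  cycle 1: PE[2][0] → acc 0, east 0, south 0
  cycle 2: PE[1][0] → acc 12, east 3, south 3
  cycle 2: PE[2][0] → acc 9, east 9, south 1
  cycle 3: PE[1][0] → acc 18, east 6, south 1
  cycle 3: PE[2][0] → acc 33, east 8, south 3
  cycle 4: PE[1][0] → acc 18, east 0, south 0
  cycle 4: PE[2][0] → acc 41, east 8, south 1

PE[2][0].acc = 41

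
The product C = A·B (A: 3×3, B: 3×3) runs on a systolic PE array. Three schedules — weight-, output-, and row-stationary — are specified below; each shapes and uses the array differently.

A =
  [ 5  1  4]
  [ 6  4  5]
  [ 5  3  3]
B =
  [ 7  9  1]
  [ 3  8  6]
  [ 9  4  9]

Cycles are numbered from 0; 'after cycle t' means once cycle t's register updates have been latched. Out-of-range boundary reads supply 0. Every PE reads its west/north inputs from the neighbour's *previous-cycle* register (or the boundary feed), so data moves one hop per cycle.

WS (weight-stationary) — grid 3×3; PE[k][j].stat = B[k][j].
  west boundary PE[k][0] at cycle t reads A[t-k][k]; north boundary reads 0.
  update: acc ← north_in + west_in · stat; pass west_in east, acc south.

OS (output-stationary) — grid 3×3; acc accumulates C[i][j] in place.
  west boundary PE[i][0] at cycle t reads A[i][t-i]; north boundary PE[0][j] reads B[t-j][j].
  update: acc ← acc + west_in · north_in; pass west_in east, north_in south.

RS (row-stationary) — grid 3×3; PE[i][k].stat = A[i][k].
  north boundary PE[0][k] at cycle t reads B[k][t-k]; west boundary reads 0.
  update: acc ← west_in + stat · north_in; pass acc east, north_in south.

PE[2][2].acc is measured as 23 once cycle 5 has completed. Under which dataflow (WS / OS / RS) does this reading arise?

dataflow = OS

— WS: 3×3; PE[2][2] trace:
  [0] (2,2) acc=0 (h:0 v:0)
  [1] (2,2) acc=0 (h:0 v:0)
  [2] (2,2) acc=0 (h:0 v:0)
  [3] (2,2) acc=0 (h:0 v:0)
  [4] (2,2) acc=47 (h:4 v:47)
  [5] (2,2) acc=75 (h:5 v:75)
— OS: 3×3; PE[2][2] trace:
  [0] (2,2) acc=0 (h:0 v:0)
  [1] (2,2) acc=0 (h:0 v:0)
  [2] (2,2) acc=0 (h:0 v:0)
  [3] (2,2) acc=0 (h:0 v:0)
  [4] (2,2) acc=5 (h:5 v:1)
  [5] (2,2) acc=23 (h:3 v:6)
— RS: 3×3; PE[2][2] trace:
  [0] (2,2) acc=0 (h:0 v:0)
  [1] (2,2) acc=0 (h:0 v:0)
  [2] (2,2) acc=0 (h:0 v:0)
  [3] (2,2) acc=0 (h:0 v:0)
  [4] (2,2) acc=71 (h:71 v:9)
  [5] (2,2) acc=81 (h:81 v:4)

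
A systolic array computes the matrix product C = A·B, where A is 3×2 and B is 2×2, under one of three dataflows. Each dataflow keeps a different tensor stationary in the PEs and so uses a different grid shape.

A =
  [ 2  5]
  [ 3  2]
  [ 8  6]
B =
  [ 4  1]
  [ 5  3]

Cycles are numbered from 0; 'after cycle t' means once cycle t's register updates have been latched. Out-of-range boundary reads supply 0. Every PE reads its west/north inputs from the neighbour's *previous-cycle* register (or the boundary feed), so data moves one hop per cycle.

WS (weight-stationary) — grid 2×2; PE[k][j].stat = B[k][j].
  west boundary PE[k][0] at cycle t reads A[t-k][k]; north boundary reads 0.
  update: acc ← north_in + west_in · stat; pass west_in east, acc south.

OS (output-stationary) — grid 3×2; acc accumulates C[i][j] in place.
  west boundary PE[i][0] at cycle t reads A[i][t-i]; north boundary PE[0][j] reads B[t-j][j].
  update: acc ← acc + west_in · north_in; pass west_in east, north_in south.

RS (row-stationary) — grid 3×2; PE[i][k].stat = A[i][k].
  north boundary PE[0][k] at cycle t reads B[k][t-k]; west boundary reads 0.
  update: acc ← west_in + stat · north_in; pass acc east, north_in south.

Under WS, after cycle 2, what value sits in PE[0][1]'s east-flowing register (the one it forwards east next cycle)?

Tracing WS — 2×2 array, target PE[0][1]:
  step 0 · PE0,0: acc=8; fwd→2 fwd↓8
  step 0 · PE0,1: acc=0; fwd→0 fwd↓0
  step 1 · PE0,0: acc=12; fwd→3 fwd↓12
  step 1 · PE0,1: acc=2; fwd→2 fwd↓2
  step 2 · PE0,0: acc=32; fwd→8 fwd↓32
  step 2 · PE0,1: acc=3; fwd→3 fwd↓3

register = 3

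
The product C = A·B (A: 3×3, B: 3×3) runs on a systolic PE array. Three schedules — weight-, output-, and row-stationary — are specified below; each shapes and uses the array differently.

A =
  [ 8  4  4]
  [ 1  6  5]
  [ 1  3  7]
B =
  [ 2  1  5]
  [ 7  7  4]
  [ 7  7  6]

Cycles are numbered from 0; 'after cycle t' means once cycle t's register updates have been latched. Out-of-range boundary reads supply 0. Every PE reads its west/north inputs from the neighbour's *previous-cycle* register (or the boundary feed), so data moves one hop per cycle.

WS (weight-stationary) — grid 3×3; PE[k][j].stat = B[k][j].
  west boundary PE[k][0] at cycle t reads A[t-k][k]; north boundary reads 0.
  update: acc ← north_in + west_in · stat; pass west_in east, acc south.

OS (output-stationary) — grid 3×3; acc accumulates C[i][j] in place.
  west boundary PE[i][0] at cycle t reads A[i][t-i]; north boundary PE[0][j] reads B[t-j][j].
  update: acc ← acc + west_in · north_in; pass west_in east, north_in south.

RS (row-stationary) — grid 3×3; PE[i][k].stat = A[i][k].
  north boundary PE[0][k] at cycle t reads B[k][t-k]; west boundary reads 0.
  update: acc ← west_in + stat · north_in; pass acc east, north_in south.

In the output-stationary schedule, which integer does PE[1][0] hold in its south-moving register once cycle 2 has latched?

OS 3×3: PE[1][0] cycle-by-cycle (with neighbour feeds):
  [0] (0,0) acc=16 (h:8 v:2)
  [0] (1,0) acc=0 (h:0 v:0)
  [1] (0,0) acc=44 (h:4 v:7)
  [1] (1,0) acc=2 (h:1 v:2)
  [2] (0,0) acc=72 (h:4 v:7)
  [2] (1,0) acc=44 (h:6 v:7)

register = 7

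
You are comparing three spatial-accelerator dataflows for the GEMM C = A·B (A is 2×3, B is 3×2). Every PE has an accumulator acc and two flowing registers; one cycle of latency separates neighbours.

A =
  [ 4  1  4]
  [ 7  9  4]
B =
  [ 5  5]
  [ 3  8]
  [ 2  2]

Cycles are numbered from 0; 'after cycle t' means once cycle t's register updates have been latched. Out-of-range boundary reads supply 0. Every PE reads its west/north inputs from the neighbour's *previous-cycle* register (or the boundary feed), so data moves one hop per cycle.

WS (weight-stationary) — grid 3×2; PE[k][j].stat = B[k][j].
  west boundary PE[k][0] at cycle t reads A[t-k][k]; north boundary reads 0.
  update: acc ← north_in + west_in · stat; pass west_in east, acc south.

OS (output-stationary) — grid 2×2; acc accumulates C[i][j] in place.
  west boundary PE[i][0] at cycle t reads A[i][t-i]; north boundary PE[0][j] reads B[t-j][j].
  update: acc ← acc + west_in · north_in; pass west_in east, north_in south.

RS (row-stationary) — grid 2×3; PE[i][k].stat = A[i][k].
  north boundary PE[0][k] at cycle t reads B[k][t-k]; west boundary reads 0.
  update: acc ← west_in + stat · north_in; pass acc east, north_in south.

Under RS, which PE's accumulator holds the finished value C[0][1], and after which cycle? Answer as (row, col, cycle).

(row, col, cycle) = (0, 2, 3)

RS — PE[0][2] is where C[0][1] collects:
  after 0 — PE[0][2] acc=0, pass-E 0, pass-S 0
  after 1 — PE[0][2] acc=0, pass-E 0, pass-S 0
  after 2 — PE[0][2] acc=31, pass-E 31, pass-S 2
  after 3 — PE[0][2] acc=36, pass-E 36, pass-S 2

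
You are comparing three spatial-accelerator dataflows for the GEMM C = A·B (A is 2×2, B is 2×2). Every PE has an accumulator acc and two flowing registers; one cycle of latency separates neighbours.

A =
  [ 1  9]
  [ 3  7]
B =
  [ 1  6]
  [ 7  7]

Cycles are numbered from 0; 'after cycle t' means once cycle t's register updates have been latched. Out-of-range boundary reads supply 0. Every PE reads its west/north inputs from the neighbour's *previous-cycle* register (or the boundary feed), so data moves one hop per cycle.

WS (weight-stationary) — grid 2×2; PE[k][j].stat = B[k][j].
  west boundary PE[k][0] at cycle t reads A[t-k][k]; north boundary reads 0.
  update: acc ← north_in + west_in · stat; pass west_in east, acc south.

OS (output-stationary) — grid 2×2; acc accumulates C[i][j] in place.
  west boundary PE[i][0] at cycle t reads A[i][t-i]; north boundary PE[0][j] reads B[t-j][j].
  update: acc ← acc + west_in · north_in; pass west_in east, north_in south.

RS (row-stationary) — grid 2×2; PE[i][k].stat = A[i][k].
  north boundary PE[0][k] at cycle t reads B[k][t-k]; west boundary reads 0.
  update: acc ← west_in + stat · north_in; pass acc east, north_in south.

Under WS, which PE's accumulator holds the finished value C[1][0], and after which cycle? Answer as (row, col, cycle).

(row, col, cycle) = (1, 0, 2)

Under WS, C[1][0] lands at PE[1][0]:
  [0] (1,0) acc=0 (h:0 v:0)
  [1] (1,0) acc=64 (h:9 v:64)
  [2] (1,0) acc=52 (h:7 v:52)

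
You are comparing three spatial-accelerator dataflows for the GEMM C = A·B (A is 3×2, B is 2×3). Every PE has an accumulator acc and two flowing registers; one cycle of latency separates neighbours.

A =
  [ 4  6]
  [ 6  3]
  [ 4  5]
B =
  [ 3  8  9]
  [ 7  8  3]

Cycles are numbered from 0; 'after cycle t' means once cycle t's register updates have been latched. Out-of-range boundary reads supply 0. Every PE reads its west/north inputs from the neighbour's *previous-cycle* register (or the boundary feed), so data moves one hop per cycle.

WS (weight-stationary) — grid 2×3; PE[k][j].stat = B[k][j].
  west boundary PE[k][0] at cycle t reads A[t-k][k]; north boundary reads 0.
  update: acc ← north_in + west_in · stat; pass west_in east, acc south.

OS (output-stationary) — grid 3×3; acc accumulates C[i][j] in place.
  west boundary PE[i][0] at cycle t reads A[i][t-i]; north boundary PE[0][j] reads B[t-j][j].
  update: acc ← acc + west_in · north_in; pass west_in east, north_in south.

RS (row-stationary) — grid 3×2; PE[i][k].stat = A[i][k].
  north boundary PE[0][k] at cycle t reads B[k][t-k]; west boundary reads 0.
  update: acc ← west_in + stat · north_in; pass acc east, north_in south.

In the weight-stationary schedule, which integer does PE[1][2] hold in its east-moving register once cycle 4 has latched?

WS 2×3: PE[1][2] cycle-by-cycle (with neighbour feeds):
  after 0 — PE[0][2] acc=0, pass-E 0, pass-S 0
  after 0 — PE[1][1] acc=0, pass-E 0, pass-S 0
  after 0 — PE[1][2] acc=0, pass-E 0, pass-S 0
  after 1 — PE[0][2] acc=0, pass-E 0, pass-S 0
  after 1 — PE[1][1] acc=0, pass-E 0, pass-S 0
  after 1 — PE[1][2] acc=0, pass-E 0, pass-S 0
  after 2 — PE[0][2] acc=36, pass-E 4, pass-S 36
  after 2 — PE[1][1] acc=80, pass-E 6, pass-S 80
  after 2 — PE[1][2] acc=0, pass-E 0, pass-S 0
  after 3 — PE[0][2] acc=54, pass-E 6, pass-S 54
  after 3 — PE[1][1] acc=72, pass-E 3, pass-S 72
  after 3 — PE[1][2] acc=54, pass-E 6, pass-S 54
  after 4 — PE[0][2] acc=36, pass-E 4, pass-S 36
  after 4 — PE[1][1] acc=72, pass-E 5, pass-S 72
  after 4 — PE[1][2] acc=63, pass-E 3, pass-S 63

register = 3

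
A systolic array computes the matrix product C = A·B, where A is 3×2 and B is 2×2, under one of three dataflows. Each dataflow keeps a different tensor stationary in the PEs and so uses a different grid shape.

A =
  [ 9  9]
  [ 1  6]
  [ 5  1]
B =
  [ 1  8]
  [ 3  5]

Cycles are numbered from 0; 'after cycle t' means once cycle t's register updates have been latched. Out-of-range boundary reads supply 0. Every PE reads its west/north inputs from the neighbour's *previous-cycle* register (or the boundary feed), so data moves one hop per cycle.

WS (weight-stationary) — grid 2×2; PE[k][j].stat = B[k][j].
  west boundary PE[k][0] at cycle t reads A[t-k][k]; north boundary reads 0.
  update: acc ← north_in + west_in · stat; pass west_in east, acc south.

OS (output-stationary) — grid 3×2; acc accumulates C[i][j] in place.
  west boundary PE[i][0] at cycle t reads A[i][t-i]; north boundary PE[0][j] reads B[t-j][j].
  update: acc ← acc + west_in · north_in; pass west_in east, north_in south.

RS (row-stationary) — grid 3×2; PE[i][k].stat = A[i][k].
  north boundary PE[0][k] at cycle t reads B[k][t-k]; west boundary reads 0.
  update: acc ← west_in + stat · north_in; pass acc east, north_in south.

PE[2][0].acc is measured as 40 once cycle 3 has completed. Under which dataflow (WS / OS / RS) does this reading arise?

— WS: 2×2 array has no PE[2][0].
— OS: 3×2; PE[2][0] trace:
  cycle 0: PE[2][0] → acc 0, east 0, south 0
  cycle 1: PE[2][0] → acc 0, east 0, south 0
  cycle 2: PE[2][0] → acc 5, east 5, south 1
  cycle 3: PE[2][0] → acc 8, east 1, south 3
— RS: 3×2; PE[2][0] trace:
  cycle 0: PE[2][0] → acc 0, east 0, south 0
  cycle 1: PE[2][0] → acc 0, east 0, south 0
  cycle 2: PE[2][0] → acc 5, east 5, south 1
  cycle 3: PE[2][0] → acc 40, east 40, south 8

dataflow = RS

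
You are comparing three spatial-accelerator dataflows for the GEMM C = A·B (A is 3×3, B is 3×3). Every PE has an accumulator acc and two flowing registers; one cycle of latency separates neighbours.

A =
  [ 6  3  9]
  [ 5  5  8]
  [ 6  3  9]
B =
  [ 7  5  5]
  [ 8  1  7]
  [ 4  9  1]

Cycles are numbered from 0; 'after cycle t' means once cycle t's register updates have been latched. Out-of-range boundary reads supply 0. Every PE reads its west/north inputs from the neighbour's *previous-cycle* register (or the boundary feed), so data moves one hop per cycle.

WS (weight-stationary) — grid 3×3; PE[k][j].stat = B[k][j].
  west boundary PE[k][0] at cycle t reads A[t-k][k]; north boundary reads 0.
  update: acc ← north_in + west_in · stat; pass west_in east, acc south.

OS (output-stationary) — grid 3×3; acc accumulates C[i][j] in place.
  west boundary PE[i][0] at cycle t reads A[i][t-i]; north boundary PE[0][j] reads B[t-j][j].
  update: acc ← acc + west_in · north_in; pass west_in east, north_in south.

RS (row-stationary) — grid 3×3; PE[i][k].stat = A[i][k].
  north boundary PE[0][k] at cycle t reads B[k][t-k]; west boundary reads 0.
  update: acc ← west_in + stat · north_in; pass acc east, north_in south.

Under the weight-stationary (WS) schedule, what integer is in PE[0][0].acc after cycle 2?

PE[0][0].acc = 42

WS (3×3). Following PE[0][0] plus its west/north inputs:
  t=0 PE[0][0]: acc=42 h=6 v=42
  t=1 PE[0][0]: acc=35 h=5 v=35
  t=2 PE[0][0]: acc=42 h=6 v=42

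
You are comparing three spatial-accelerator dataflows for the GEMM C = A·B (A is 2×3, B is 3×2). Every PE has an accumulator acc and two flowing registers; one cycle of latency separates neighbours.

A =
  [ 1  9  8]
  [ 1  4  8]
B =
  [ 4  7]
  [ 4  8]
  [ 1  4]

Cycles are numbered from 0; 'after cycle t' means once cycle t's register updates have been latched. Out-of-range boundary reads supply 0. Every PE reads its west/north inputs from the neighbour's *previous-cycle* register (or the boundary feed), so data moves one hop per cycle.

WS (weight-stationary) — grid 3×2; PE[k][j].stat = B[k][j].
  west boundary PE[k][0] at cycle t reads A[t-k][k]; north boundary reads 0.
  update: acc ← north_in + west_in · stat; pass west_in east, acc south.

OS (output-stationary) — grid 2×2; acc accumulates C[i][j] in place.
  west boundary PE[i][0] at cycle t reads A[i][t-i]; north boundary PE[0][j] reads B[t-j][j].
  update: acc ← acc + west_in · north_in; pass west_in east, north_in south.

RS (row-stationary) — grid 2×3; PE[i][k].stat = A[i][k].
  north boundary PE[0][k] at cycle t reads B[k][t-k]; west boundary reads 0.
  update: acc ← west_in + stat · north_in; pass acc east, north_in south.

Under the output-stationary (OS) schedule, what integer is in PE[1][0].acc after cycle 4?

Tracing OS — 2×2 array, target PE[1][0]:
  after 0 — PE[0][0] acc=4, pass-E 1, pass-S 4
  after 0 — PE[1][0] acc=0, pass-E 0, pass-S 0
  after 1 — PE[0][0] acc=40, pass-E 9, pass-S 4
  after 1 — PE[1][0] acc=4, pass-E 1, pass-S 4
  after 2 — PE[0][0] acc=48, pass-E 8, pass-S 1
  after 2 — PE[1][0] acc=20, pass-E 4, pass-S 4
  after 3 — PE[0][0] acc=48, pass-E 0, pass-S 0
  after 3 — PE[1][0] acc=28, pass-E 8, pass-S 1
  after 4 — PE[0][0] acc=48, pass-E 0, pass-S 0
  after 4 — PE[1][0] acc=28, pass-E 0, pass-S 0

PE[1][0].acc = 28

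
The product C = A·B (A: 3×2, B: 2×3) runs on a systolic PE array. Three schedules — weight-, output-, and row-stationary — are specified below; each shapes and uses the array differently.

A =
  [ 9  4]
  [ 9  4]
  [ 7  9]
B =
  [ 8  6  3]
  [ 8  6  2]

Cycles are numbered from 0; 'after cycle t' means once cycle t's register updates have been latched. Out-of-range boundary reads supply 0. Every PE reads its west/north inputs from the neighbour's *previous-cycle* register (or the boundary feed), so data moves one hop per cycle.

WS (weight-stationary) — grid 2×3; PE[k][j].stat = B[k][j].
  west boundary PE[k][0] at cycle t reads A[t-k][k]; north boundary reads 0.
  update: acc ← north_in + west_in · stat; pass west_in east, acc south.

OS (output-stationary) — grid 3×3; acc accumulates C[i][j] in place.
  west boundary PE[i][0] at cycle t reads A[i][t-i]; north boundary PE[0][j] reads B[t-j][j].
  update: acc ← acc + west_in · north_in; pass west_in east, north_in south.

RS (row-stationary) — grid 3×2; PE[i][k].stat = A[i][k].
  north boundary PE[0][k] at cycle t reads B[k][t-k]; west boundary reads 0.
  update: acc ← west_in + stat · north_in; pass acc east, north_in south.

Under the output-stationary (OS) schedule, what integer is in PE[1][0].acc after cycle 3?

PE[1][0].acc = 104

OS on a 3×3 grid — tracing PE[1][0] and its feeders:
  step 0 · PE0,0: acc=72; fwd→9 fwd↓8
  step 0 · PE1,0: acc=0; fwd→0 fwd↓0
  step 1 · PE0,0: acc=104; fwd→4 fwd↓8
  step 1 · PE1,0: acc=72; fwd→9 fwd↓8
  step 2 · PE0,0: acc=104; fwd→0 fwd↓0
  step 2 · PE1,0: acc=104; fwd→4 fwd↓8
  step 3 · PE0,0: acc=104; fwd→0 fwd↓0
  step 3 · PE1,0: acc=104; fwd→0 fwd↓0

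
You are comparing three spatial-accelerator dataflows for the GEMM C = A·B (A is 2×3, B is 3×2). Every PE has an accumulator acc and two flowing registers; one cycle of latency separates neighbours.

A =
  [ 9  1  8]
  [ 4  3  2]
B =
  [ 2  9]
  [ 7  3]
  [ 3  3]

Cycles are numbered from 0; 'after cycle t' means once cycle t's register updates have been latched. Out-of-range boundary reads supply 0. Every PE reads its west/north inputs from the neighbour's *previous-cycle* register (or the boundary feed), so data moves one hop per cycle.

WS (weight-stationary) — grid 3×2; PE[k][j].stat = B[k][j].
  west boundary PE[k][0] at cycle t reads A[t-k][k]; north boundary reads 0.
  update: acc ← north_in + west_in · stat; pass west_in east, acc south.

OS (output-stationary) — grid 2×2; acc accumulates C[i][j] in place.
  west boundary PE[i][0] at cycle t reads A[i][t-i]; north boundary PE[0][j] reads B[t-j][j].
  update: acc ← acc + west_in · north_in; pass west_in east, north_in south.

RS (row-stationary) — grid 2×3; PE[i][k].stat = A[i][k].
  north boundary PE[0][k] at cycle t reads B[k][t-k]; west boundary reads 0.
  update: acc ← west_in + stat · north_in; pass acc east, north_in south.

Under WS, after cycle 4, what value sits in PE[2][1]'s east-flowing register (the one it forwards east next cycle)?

Tracing WS — 3×2 array, target PE[2][1]:
  [0] (1,1) acc=0 (h:0 v:0)
  [0] (2,0) acc=0 (h:0 v:0)
  [0] (2,1) acc=0 (h:0 v:0)
  [1] (1,1) acc=0 (h:0 v:0)
  [1] (2,0) acc=0 (h:0 v:0)
  [1] (2,1) acc=0 (h:0 v:0)
  [2] (1,1) acc=84 (h:1 v:84)
  [2] (2,0) acc=49 (h:8 v:49)
  [2] (2,1) acc=0 (h:0 v:0)
  [3] (1,1) acc=45 (h:3 v:45)
  [3] (2,0) acc=35 (h:2 v:35)
  [3] (2,1) acc=108 (h:8 v:108)
  [4] (1,1) acc=0 (h:0 v:0)
  [4] (2,0) acc=0 (h:0 v:0)
  [4] (2,1) acc=51 (h:2 v:51)

register = 2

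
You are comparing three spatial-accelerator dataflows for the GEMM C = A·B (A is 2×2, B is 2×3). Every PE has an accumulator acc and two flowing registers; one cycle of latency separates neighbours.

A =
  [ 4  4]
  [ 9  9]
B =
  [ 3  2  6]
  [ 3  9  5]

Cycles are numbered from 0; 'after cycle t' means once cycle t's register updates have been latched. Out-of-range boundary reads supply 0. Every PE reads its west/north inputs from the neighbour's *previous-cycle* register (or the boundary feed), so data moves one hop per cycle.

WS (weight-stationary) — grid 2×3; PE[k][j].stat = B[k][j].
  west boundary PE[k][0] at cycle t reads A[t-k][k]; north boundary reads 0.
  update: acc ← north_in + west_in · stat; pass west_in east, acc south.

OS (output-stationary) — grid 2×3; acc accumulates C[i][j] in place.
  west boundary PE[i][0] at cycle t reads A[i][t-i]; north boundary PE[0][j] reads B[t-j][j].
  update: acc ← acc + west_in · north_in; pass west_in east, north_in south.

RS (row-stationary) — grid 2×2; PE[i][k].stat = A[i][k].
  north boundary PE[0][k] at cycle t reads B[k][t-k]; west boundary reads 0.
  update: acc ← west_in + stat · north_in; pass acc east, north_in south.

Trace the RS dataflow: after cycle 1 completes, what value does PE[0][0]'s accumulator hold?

PE[0][0].acc = 8

RS (2×2). Following PE[0][0] plus its west/north inputs:
  0: (0,0).acc=12  regs=<12,3>
  1: (0,0).acc=8  regs=<8,2>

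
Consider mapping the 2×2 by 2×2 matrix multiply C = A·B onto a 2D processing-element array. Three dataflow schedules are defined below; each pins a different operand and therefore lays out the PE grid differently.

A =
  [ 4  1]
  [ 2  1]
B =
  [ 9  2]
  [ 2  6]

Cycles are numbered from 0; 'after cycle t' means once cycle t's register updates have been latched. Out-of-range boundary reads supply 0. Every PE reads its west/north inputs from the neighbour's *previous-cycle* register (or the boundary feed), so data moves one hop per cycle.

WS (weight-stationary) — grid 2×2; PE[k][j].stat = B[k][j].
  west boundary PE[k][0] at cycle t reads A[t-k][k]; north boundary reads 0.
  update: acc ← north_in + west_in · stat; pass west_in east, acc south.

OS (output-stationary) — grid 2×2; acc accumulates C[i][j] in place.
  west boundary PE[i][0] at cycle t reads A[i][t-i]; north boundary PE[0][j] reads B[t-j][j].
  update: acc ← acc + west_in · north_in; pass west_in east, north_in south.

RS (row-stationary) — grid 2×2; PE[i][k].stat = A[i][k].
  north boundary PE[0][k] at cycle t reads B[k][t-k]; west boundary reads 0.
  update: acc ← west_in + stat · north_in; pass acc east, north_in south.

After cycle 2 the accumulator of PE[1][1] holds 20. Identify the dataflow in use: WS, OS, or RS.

WS (2×2 grid), PE[1][1]:
  0: (1,1).acc=0  regs=<0,0>
  1: (1,1).acc=0  regs=<0,0>
  2: (1,1).acc=14  regs=<1,14>
OS (2×2 grid), PE[1][1]:
  0: (1,1).acc=0  regs=<0,0>
  1: (1,1).acc=0  regs=<0,0>
  2: (1,1).acc=4  regs=<2,2>
RS (2×2 grid), PE[1][1]:
  0: (1,1).acc=0  regs=<0,0>
  1: (1,1).acc=0  regs=<0,0>
  2: (1,1).acc=20  regs=<20,2>

dataflow = RS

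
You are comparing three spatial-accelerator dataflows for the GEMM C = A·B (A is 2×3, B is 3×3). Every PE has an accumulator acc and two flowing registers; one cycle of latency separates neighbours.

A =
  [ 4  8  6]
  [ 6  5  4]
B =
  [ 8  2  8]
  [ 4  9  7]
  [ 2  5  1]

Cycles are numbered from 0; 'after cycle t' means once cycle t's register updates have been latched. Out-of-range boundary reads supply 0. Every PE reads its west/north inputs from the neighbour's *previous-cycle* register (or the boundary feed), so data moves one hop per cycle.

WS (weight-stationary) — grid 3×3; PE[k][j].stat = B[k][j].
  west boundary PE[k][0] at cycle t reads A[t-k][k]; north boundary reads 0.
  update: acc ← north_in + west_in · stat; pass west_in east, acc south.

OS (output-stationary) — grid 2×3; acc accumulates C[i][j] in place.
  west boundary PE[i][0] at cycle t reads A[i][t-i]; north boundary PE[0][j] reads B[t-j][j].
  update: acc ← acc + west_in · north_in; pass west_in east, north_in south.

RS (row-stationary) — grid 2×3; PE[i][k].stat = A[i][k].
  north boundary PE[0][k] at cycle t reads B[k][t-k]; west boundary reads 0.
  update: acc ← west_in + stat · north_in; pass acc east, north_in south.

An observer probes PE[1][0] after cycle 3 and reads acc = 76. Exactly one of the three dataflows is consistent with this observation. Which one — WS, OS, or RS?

Under WS (3×3), PE[1][0]:
  c0 r1c0: 0 / 0 / 0
  c1 r1c0: 64 / 8 / 64
  c2 r1c0: 68 / 5 / 68
  c3 r1c0: 0 / 0 / 0
Under OS (2×3), PE[1][0]:
  c0 r1c0: 0 / 0 / 0
  c1 r1c0: 48 / 6 / 8
  c2 r1c0: 68 / 5 / 4
  c3 r1c0: 76 / 4 / 2
Under RS (2×3), PE[1][0]:
  c0 r1c0: 0 / 0 / 0
  c1 r1c0: 48 / 48 / 8
  c2 r1c0: 12 / 12 / 2
  c3 r1c0: 48 / 48 / 8

dataflow = OS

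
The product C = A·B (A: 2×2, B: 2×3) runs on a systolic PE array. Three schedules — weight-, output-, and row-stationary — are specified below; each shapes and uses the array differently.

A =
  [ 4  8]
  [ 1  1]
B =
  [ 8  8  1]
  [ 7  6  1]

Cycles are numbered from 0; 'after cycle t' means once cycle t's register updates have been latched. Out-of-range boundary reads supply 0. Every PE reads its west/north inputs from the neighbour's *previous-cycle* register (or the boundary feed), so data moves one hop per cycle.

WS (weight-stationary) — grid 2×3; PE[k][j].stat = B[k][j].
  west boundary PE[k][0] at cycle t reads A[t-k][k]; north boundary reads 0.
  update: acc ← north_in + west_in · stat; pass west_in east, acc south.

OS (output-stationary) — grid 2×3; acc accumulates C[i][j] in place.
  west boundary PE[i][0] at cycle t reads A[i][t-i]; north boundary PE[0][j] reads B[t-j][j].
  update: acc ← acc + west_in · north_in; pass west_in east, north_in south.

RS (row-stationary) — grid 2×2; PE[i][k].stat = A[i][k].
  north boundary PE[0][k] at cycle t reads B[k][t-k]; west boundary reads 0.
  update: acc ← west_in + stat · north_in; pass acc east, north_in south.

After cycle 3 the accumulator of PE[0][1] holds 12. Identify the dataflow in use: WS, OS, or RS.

dataflow = RS

WS (2×3 grid), PE[0][1]:
  after 0 — PE[0][1] acc=0, pass-E 0, pass-S 0
  after 1 — PE[0][1] acc=32, pass-E 4, pass-S 32
  after 2 — PE[0][1] acc=8, pass-E 1, pass-S 8
  after 3 — PE[0][1] acc=0, pass-E 0, pass-S 0
OS (2×3 grid), PE[0][1]:
  after 0 — PE[0][1] acc=0, pass-E 0, pass-S 0
  after 1 — PE[0][1] acc=32, pass-E 4, pass-S 8
  after 2 — PE[0][1] acc=80, pass-E 8, pass-S 6
  after 3 — PE[0][1] acc=80, pass-E 0, pass-S 0
RS (2×2 grid), PE[0][1]:
  after 0 — PE[0][1] acc=0, pass-E 0, pass-S 0
  after 1 — PE[0][1] acc=88, pass-E 88, pass-S 7
  after 2 — PE[0][1] acc=80, pass-E 80, pass-S 6
  after 3 — PE[0][1] acc=12, pass-E 12, pass-S 1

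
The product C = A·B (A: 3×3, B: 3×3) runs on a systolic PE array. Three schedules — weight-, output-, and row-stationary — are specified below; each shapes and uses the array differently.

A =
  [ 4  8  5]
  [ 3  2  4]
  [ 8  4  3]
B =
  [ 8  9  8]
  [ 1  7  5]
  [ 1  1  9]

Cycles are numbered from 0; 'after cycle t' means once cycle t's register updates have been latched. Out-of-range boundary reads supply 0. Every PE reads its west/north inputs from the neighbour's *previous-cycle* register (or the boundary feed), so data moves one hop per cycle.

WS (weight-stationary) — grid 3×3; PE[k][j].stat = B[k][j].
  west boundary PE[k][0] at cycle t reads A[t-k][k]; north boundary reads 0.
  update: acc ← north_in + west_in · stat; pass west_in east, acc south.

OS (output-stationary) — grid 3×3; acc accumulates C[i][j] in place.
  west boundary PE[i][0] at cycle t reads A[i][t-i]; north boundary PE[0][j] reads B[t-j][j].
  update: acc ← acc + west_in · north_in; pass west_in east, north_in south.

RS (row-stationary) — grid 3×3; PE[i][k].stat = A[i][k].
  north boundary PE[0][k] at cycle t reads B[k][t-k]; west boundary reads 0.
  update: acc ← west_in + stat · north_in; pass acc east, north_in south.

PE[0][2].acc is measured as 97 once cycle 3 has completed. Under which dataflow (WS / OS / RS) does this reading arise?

Under WS (3×3), PE[0][2]:
  step 0 · PE0,2: acc=0; fwd→0 fwd↓0
  step 1 · PE0,2: acc=0; fwd→0 fwd↓0
  step 2 · PE0,2: acc=32; fwd→4 fwd↓32
  step 3 · PE0,2: acc=24; fwd→3 fwd↓24
Under OS (3×3), PE[0][2]:
  step 0 · PE0,2: acc=0; fwd→0 fwd↓0
  step 1 · PE0,2: acc=0; fwd→0 fwd↓0
  step 2 · PE0,2: acc=32; fwd→4 fwd↓8
  step 3 · PE0,2: acc=72; fwd→8 fwd↓5
Under RS (3×3), PE[0][2]:
  step 0 · PE0,2: acc=0; fwd→0 fwd↓0
  step 1 · PE0,2: acc=0; fwd→0 fwd↓0
  step 2 · PE0,2: acc=45; fwd→45 fwd↓1
  step 3 · PE0,2: acc=97; fwd→97 fwd↓1

dataflow = RS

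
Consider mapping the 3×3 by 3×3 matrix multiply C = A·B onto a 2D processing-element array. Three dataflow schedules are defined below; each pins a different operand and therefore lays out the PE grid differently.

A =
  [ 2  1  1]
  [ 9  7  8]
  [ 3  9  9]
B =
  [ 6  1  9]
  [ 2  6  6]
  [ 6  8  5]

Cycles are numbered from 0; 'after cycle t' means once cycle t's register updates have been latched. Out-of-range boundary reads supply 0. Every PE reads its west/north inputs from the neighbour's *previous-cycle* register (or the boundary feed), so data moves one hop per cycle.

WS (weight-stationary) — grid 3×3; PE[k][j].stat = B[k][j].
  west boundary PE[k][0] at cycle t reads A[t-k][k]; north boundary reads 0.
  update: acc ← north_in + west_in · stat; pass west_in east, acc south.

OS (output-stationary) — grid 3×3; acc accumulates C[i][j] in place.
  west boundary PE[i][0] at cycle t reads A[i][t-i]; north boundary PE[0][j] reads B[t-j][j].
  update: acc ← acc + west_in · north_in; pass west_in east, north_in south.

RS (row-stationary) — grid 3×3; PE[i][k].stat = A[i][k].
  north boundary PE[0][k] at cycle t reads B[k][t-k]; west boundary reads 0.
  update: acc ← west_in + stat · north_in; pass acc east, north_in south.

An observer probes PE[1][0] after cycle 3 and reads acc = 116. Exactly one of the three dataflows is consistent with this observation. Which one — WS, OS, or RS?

dataflow = OS

— WS: 3×3; PE[1][0] trace:
  cycle 0: PE[1][0] → acc 0, east 0, south 0
  cycle 1: PE[1][0] → acc 14, east 1, south 14
  cycle 2: PE[1][0] → acc 68, east 7, south 68
  cycle 3: PE[1][0] → acc 36, east 9, south 36
— OS: 3×3; PE[1][0] trace:
  cycle 0: PE[1][0] → acc 0, east 0, south 0
  cycle 1: PE[1][0] → acc 54, east 9, south 6
  cycle 2: PE[1][0] → acc 68, east 7, south 2
  cycle 3: PE[1][0] → acc 116, east 8, south 6
— RS: 3×3; PE[1][0] trace:
  cycle 0: PE[1][0] → acc 0, east 0, south 0
  cycle 1: PE[1][0] → acc 54, east 54, south 6
  cycle 2: PE[1][0] → acc 9, east 9, south 1
  cycle 3: PE[1][0] → acc 81, east 81, south 9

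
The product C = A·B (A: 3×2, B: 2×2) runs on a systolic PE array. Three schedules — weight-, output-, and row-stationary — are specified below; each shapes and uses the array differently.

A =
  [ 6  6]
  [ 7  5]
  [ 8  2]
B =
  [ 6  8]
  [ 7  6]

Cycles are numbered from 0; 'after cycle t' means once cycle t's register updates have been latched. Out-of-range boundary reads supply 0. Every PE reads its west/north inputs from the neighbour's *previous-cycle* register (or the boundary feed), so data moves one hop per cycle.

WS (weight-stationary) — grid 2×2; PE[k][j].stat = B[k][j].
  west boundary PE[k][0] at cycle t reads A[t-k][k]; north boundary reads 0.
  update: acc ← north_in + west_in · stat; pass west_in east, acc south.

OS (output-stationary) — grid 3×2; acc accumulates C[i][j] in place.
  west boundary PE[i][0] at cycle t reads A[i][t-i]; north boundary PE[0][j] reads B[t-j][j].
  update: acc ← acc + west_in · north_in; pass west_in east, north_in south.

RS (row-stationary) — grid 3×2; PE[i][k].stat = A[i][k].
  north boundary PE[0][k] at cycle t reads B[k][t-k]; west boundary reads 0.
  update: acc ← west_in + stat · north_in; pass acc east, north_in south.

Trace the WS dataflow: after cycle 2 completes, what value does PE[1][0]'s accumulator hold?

WS 2×2: PE[1][0] cycle-by-cycle (with neighbour feeds):
  t=0 PE[0][0]: acc=36 h=6 v=36
  t=0 PE[1][0]: acc=0 h=0 v=0
  t=1 PE[0][0]: acc=42 h=7 v=42
  t=1 PE[1][0]: acc=78 h=6 v=78
  t=2 PE[0][0]: acc=48 h=8 v=48
  t=2 PE[1][0]: acc=77 h=5 v=77

PE[1][0].acc = 77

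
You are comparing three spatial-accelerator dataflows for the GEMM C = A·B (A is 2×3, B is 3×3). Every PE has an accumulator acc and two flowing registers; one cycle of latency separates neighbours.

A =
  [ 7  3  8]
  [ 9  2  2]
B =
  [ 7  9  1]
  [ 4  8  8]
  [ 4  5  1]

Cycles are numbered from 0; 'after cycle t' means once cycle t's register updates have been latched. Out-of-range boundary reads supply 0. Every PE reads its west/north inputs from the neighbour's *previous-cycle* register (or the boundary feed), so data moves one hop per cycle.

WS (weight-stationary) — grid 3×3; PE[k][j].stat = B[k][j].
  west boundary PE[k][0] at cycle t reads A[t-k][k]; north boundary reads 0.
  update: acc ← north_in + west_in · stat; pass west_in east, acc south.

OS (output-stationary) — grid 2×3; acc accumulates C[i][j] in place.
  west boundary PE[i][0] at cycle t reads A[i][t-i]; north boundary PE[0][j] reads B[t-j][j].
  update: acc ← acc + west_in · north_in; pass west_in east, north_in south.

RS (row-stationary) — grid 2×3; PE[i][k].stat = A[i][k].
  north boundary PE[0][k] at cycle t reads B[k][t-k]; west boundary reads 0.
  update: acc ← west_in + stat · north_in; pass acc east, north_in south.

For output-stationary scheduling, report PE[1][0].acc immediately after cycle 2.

OS on a 2×3 grid — tracing PE[1][0] and its feeders:
  step 0 · PE0,0: acc=49; fwd→7 fwd↓7
  step 0 · PE1,0: acc=0; fwd→0 fwd↓0
  step 1 · PE0,0: acc=61; fwd→3 fwd↓4
  step 1 · PE1,0: acc=63; fwd→9 fwd↓7
  step 2 · PE0,0: acc=93; fwd→8 fwd↓4
  step 2 · PE1,0: acc=71; fwd→2 fwd↓4

PE[1][0].acc = 71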